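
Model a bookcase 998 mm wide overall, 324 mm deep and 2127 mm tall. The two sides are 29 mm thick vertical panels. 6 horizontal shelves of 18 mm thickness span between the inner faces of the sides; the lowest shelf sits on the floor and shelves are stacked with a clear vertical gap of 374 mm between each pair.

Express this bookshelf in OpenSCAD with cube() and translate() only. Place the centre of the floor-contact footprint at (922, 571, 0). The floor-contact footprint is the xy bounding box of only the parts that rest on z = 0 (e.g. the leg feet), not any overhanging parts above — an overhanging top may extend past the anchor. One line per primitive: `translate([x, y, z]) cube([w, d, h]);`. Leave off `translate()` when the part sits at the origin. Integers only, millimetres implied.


translate([423, 409, 0]) cube([29, 324, 2127]);
translate([1392, 409, 0]) cube([29, 324, 2127]);
translate([452, 409, 0]) cube([940, 324, 18]);
translate([452, 409, 392]) cube([940, 324, 18]);
translate([452, 409, 784]) cube([940, 324, 18]);
translate([452, 409, 1176]) cube([940, 324, 18]);
translate([452, 409, 1568]) cube([940, 324, 18]);
translate([452, 409, 1960]) cube([940, 324, 18]);


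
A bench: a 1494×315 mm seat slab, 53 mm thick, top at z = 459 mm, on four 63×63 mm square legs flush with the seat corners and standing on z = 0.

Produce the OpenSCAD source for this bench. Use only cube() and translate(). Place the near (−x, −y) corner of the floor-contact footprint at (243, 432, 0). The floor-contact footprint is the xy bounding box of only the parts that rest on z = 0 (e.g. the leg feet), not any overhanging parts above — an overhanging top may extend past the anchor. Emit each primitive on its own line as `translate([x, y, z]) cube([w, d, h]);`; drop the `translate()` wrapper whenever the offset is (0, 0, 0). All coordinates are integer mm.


translate([243, 432, 406]) cube([1494, 315, 53]);
translate([243, 432, 0]) cube([63, 63, 406]);
translate([243, 684, 0]) cube([63, 63, 406]);
translate([1674, 432, 0]) cube([63, 63, 406]);
translate([1674, 684, 0]) cube([63, 63, 406]);


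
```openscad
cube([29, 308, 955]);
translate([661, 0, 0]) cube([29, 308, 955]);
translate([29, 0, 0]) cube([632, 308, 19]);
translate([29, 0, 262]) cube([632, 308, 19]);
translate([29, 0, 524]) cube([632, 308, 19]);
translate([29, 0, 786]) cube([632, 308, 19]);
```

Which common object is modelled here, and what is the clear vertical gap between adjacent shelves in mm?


A bookshelf. The clear shelf gap is 243 mm.

Two tall side panels with 4 horizontal boards between them — a bookshelf. The first two shelf undersides are at z = 0 and z = 262; with shelf thickness 19, the clear gap is 262 − 0 − 19 = 243 mm.


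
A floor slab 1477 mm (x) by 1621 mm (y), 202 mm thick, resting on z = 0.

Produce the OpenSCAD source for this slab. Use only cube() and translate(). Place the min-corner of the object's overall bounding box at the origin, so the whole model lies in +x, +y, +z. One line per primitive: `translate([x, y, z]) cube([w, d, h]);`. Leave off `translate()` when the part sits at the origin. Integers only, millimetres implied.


cube([1477, 1621, 202]);


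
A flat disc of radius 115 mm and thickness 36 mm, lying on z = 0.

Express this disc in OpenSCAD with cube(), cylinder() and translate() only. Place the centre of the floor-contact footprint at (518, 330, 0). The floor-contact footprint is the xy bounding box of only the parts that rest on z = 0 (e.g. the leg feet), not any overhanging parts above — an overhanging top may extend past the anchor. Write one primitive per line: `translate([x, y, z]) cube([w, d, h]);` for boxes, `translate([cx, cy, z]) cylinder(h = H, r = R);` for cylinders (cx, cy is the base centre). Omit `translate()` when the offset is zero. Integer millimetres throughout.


translate([518, 330, 0]) cylinder(h = 36, r = 115);


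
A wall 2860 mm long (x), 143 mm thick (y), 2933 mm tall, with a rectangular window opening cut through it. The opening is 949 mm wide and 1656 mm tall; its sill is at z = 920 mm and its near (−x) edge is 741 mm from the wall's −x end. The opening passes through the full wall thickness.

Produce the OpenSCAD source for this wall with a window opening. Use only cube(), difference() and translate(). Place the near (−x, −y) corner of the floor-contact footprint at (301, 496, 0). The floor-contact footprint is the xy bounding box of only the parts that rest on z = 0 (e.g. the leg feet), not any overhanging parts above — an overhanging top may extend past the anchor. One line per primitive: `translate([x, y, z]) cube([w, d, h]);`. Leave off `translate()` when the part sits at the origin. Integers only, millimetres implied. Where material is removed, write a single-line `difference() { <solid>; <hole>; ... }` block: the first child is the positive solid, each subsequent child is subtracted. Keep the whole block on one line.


difference() { translate([301, 496, 0]) cube([2860, 143, 2933]); translate([1042, 496, 920]) cube([949, 143, 1656]); }


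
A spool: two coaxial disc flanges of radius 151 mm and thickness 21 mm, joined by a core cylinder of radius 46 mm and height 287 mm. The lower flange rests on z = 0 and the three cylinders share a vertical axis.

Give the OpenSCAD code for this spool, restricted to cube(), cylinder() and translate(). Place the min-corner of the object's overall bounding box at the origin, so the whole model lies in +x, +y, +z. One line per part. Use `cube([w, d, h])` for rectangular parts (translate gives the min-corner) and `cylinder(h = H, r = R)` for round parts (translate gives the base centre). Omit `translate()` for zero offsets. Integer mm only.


translate([151, 151, 0]) cylinder(h = 21, r = 151);
translate([151, 151, 21]) cylinder(h = 287, r = 46);
translate([151, 151, 308]) cylinder(h = 21, r = 151);


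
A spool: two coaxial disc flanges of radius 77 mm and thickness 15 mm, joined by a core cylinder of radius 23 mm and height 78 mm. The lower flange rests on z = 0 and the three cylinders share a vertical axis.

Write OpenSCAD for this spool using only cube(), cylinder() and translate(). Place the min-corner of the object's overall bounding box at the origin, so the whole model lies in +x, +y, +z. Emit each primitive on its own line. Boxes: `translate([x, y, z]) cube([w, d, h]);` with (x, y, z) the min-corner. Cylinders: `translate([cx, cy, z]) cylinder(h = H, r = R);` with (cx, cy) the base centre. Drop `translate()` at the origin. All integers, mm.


translate([77, 77, 0]) cylinder(h = 15, r = 77);
translate([77, 77, 15]) cylinder(h = 78, r = 23);
translate([77, 77, 93]) cylinder(h = 15, r = 77);


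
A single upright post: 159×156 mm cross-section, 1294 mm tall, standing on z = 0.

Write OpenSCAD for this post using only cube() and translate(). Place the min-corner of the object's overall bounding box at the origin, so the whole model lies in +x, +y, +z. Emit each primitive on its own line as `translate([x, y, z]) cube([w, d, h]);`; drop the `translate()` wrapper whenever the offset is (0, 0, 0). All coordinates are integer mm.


cube([159, 156, 1294]);


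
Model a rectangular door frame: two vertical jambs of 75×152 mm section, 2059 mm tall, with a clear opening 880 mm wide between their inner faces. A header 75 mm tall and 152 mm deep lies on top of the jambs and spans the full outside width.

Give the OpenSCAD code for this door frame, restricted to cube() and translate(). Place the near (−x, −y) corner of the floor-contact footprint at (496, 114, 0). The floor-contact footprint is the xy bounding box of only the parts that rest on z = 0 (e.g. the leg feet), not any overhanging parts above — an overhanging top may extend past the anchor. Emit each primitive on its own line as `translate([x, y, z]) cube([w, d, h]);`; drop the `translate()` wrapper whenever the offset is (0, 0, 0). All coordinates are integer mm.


translate([496, 114, 0]) cube([75, 152, 2059]);
translate([1451, 114, 0]) cube([75, 152, 2059]);
translate([496, 114, 2059]) cube([1030, 152, 75]);


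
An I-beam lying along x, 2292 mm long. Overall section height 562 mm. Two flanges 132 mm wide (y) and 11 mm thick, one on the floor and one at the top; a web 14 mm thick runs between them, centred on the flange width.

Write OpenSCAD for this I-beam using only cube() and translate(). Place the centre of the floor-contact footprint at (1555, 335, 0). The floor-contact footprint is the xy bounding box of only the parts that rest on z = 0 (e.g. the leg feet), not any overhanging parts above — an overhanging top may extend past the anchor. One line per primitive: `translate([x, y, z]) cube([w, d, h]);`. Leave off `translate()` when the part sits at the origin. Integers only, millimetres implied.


translate([409, 269, 0]) cube([2292, 132, 11]);
translate([409, 328, 11]) cube([2292, 14, 540]);
translate([409, 269, 551]) cube([2292, 132, 11]);


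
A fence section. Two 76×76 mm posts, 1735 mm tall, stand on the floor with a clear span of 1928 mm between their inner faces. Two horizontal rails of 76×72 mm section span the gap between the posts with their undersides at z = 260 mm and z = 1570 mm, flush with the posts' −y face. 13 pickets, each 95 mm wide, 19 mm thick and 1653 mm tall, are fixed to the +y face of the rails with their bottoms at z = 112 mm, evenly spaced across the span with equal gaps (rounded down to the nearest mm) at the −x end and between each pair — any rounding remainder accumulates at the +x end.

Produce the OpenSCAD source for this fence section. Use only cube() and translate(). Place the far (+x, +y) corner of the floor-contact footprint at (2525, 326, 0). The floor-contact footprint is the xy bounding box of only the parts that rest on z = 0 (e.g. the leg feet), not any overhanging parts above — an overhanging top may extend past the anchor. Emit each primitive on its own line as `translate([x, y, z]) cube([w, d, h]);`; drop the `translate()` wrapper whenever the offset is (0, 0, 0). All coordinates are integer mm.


translate([445, 250, 0]) cube([76, 76, 1735]);
translate([2449, 250, 0]) cube([76, 76, 1735]);
translate([521, 250, 260]) cube([1928, 76, 72]);
translate([521, 250, 1570]) cube([1928, 76, 72]);
translate([570, 326, 112]) cube([95, 19, 1653]);
translate([714, 326, 112]) cube([95, 19, 1653]);
translate([858, 326, 112]) cube([95, 19, 1653]);
translate([1002, 326, 112]) cube([95, 19, 1653]);
translate([1146, 326, 112]) cube([95, 19, 1653]);
translate([1290, 326, 112]) cube([95, 19, 1653]);
translate([1434, 326, 112]) cube([95, 19, 1653]);
translate([1578, 326, 112]) cube([95, 19, 1653]);
translate([1722, 326, 112]) cube([95, 19, 1653]);
translate([1866, 326, 112]) cube([95, 19, 1653]);
translate([2010, 326, 112]) cube([95, 19, 1653]);
translate([2154, 326, 112]) cube([95, 19, 1653]);
translate([2298, 326, 112]) cube([95, 19, 1653]);


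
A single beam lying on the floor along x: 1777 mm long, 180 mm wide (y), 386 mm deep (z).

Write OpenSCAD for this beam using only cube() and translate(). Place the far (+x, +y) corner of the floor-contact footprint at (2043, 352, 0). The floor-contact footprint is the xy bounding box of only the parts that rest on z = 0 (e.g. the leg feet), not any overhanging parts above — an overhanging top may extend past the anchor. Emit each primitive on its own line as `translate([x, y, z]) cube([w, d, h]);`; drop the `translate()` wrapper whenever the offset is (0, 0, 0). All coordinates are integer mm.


translate([266, 172, 0]) cube([1777, 180, 386]);


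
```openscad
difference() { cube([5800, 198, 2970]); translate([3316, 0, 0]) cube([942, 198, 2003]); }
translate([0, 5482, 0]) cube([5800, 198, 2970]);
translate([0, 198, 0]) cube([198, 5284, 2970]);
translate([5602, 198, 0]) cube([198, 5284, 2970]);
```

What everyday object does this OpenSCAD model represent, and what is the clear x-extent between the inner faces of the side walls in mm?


A single room. The interior width is 5404 mm.

Four walls enclosing a rectangle with a door in the front wall — a room. Outside width 5800 minus two 198 mm walls gives 5404 mm.


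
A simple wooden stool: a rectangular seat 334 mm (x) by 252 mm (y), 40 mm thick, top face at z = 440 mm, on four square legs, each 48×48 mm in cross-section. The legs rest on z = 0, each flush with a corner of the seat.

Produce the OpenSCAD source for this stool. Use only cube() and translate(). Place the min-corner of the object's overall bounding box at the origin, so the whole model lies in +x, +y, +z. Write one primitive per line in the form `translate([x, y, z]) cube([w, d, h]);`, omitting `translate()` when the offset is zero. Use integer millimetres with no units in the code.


// leg_h = 440 - 40 = 400
translate([0, 0, 400]) cube([334, 252, 40]);
cube([48, 48, 400]);
translate([286, 0, 0]) cube([48, 48, 400]);
translate([0, 204, 0]) cube([48, 48, 400]);
translate([286, 204, 0]) cube([48, 48, 400]);


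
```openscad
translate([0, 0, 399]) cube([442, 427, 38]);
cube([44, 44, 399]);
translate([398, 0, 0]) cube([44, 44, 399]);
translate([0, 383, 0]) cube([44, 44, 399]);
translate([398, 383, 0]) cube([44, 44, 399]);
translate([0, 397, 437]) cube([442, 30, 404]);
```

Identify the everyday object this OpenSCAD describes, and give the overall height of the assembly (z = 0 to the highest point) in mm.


A chair. The overall height is 841 mm.

A slab on four corner posts with a tall panel at the back — a chair. The seat slab sits at z = 399 with thickness 38, and the 404 mm backrest starts at the seat top, so the overall height is 399 + 38 + 404 = 841 mm.


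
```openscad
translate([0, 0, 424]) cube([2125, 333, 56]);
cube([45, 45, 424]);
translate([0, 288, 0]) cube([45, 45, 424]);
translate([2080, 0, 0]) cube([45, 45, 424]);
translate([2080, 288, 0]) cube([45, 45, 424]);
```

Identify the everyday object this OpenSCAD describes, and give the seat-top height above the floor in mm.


A bench. The seat-top height is 480 mm.

A long slab on four corner posts — a bench. The slab sits at z = 424 with thickness 56, so the top is 424 + 56 = 480 mm.


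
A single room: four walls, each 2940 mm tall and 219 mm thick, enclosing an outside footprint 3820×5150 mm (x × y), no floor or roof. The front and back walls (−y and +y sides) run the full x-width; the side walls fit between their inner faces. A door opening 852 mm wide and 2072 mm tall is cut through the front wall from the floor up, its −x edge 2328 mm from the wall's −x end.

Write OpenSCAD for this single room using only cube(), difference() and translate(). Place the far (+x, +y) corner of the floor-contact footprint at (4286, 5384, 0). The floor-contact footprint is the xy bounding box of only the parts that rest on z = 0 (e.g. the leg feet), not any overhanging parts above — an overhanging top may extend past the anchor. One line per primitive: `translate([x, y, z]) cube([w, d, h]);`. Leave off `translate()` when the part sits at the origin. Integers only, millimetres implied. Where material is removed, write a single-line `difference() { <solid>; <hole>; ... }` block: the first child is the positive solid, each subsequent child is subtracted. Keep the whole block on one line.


difference() { translate([466, 234, 0]) cube([3820, 219, 2940]); translate([2794, 234, 0]) cube([852, 219, 2072]); }
translate([466, 5165, 0]) cube([3820, 219, 2940]);
translate([466, 453, 0]) cube([219, 4712, 2940]);
translate([4067, 453, 0]) cube([219, 4712, 2940]);


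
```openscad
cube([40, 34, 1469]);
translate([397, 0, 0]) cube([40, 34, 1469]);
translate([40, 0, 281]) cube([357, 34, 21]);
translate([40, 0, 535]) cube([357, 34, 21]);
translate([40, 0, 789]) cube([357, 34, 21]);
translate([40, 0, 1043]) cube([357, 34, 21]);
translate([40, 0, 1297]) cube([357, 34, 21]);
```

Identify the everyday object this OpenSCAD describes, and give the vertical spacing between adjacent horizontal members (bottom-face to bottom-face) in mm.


A ladder. The rung spacing is 254 mm.

Two tall 40×34 posts with 5 short bars between them — a ladder. Adjacent rungs sit at z = 281 and z = 535, so the spacing is 535 − 281 = 254 mm.


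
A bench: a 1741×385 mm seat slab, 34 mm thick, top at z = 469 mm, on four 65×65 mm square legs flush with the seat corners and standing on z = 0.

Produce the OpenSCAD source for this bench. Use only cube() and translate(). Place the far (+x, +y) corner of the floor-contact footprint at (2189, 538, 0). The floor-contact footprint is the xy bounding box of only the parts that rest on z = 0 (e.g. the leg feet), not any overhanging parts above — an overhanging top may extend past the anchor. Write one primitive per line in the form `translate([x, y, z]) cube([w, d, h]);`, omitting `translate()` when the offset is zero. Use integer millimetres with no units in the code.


translate([448, 153, 435]) cube([1741, 385, 34]);
translate([448, 153, 0]) cube([65, 65, 435]);
translate([448, 473, 0]) cube([65, 65, 435]);
translate([2124, 153, 0]) cube([65, 65, 435]);
translate([2124, 473, 0]) cube([65, 65, 435]);


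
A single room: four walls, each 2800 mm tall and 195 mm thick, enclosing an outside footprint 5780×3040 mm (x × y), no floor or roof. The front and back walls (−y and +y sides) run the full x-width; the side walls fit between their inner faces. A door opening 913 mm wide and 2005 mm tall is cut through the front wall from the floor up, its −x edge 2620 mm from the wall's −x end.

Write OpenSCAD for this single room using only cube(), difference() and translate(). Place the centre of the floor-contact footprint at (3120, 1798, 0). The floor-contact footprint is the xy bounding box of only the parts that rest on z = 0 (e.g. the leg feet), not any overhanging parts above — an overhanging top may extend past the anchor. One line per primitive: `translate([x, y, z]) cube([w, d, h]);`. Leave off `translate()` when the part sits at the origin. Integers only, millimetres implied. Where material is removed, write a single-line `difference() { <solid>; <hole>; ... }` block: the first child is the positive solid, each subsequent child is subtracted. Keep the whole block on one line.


difference() { translate([230, 278, 0]) cube([5780, 195, 2800]); translate([2850, 278, 0]) cube([913, 195, 2005]); }
translate([230, 3123, 0]) cube([5780, 195, 2800]);
translate([230, 473, 0]) cube([195, 2650, 2800]);
translate([5815, 473, 0]) cube([195, 2650, 2800]);


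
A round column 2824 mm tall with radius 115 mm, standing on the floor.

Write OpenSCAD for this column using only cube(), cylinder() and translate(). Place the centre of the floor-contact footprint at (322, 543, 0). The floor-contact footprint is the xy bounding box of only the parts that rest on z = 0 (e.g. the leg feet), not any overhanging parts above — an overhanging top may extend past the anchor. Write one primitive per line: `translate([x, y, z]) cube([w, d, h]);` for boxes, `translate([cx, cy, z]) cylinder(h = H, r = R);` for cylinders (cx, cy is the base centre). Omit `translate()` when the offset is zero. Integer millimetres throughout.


translate([322, 543, 0]) cylinder(h = 2824, r = 115);


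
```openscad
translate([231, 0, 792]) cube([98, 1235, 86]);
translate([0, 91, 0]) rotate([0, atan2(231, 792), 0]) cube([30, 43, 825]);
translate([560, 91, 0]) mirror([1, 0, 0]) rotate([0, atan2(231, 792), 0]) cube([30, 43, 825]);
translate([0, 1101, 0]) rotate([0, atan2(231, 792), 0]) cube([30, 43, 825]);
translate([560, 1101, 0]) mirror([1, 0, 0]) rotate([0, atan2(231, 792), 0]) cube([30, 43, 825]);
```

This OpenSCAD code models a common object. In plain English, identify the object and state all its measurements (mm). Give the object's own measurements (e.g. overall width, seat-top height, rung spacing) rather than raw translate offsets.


A sawhorse. A 98×1235×86 mm beam (x, y, z) sits on two A-frame leg pairs. Each pair is two raked legs of 30×43 mm section (43 mm along y) splaying symmetrically in x. Each leg rises 792 mm vertically over 231 mm of horizontal reach and is 825 mm long along its own axis. Every leg's outer bottom edge rests on the floor and its outer top edge meets a bottom edge of the beam — the left legs (tilting toward +x) meet the beam's −x bottom edge, the right legs (their mirror images, tilting toward −x) meet its +x bottom edge — so the leg tops tuck under the beam, the beam's underside is 792 mm above the floor, and the feet are 560 mm apart outside-to-outside with the beam centred between them. The two leg pairs are set in 91 mm from either end of the beam.


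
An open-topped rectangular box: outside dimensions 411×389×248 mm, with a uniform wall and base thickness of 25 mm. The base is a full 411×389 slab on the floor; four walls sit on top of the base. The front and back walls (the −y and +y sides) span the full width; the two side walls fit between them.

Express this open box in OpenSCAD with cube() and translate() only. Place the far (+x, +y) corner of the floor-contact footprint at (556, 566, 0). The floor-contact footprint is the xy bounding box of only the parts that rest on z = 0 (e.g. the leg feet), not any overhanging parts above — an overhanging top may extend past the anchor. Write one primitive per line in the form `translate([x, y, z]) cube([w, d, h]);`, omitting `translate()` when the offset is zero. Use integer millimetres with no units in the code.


translate([145, 177, 0]) cube([411, 389, 25]);
translate([145, 177, 25]) cube([411, 25, 223]);
translate([145, 541, 25]) cube([411, 25, 223]);
translate([145, 202, 25]) cube([25, 339, 223]);
translate([531, 202, 25]) cube([25, 339, 223]);


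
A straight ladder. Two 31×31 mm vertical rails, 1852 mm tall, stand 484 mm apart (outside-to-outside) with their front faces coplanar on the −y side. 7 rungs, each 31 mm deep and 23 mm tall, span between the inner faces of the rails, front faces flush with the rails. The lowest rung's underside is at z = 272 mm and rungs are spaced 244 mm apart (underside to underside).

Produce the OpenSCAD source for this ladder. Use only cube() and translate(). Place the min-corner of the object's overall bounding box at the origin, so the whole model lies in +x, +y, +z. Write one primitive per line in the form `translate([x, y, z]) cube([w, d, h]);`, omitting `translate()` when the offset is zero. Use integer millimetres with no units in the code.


cube([31, 31, 1852]);
translate([453, 0, 0]) cube([31, 31, 1852]);
translate([31, 0, 272]) cube([422, 31, 23]);
translate([31, 0, 516]) cube([422, 31, 23]);
translate([31, 0, 760]) cube([422, 31, 23]);
translate([31, 0, 1004]) cube([422, 31, 23]);
translate([31, 0, 1248]) cube([422, 31, 23]);
translate([31, 0, 1492]) cube([422, 31, 23]);
translate([31, 0, 1736]) cube([422, 31, 23]);


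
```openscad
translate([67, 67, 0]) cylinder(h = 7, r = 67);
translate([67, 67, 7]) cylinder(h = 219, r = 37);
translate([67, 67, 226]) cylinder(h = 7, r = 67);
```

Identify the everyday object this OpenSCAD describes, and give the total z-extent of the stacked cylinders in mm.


A spool. The overall height is 233 mm.

Three coaxial cylinders, large–small–large — a spool. Two 7 mm flanges and a 219 mm core give 7 + 219 + 7 = 233 mm.


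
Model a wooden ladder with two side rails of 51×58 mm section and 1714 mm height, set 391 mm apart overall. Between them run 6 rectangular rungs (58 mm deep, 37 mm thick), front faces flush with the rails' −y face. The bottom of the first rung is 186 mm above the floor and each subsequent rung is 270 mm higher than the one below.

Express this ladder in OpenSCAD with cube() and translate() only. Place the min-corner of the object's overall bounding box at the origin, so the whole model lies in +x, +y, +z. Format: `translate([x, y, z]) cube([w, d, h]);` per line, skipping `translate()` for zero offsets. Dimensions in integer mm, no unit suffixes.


cube([51, 58, 1714]);
translate([340, 0, 0]) cube([51, 58, 1714]);
translate([51, 0, 186]) cube([289, 58, 37]);
translate([51, 0, 456]) cube([289, 58, 37]);
translate([51, 0, 726]) cube([289, 58, 37]);
translate([51, 0, 996]) cube([289, 58, 37]);
translate([51, 0, 1266]) cube([289, 58, 37]);
translate([51, 0, 1536]) cube([289, 58, 37]);


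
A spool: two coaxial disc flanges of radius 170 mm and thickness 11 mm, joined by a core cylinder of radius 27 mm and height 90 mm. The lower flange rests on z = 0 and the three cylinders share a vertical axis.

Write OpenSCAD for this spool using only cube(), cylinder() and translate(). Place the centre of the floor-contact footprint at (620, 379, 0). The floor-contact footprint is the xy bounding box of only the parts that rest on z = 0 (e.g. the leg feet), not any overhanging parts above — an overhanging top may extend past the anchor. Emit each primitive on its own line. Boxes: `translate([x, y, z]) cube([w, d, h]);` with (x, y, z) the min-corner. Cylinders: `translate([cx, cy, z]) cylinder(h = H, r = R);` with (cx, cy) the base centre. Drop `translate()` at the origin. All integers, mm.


translate([620, 379, 0]) cylinder(h = 11, r = 170);
translate([620, 379, 11]) cylinder(h = 90, r = 27);
translate([620, 379, 101]) cylinder(h = 11, r = 170);


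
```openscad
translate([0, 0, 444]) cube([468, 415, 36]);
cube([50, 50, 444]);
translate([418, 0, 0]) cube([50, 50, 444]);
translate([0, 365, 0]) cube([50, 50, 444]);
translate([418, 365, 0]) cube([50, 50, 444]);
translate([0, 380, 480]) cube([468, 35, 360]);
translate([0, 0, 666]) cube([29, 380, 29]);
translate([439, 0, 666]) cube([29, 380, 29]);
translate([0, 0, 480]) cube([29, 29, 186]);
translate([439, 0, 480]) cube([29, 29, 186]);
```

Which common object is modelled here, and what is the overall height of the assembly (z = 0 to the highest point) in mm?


A chair. The overall height is 840 mm.

A slab on four corner posts with a tall panel at the back — a chair. The seat slab sits at z = 444 with thickness 36, and the 360 mm backrest starts at the seat top, so the overall height is 444 + 36 + 360 = 840 mm.


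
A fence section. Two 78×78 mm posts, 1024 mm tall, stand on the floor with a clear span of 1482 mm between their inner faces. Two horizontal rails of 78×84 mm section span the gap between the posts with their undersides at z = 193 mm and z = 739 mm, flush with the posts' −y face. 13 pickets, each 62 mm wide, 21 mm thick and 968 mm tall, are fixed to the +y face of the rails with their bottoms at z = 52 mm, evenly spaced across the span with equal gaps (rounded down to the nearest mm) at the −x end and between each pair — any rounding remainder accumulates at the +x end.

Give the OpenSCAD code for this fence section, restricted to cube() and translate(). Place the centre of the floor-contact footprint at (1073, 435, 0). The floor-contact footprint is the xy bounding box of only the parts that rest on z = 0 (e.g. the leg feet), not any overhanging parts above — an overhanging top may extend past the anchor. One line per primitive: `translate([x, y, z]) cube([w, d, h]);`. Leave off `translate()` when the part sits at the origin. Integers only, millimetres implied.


translate([254, 396, 0]) cube([78, 78, 1024]);
translate([1814, 396, 0]) cube([78, 78, 1024]);
translate([332, 396, 193]) cube([1482, 78, 84]);
translate([332, 396, 739]) cube([1482, 78, 84]);
translate([380, 474, 52]) cube([62, 21, 968]);
translate([490, 474, 52]) cube([62, 21, 968]);
translate([600, 474, 52]) cube([62, 21, 968]);
translate([710, 474, 52]) cube([62, 21, 968]);
translate([820, 474, 52]) cube([62, 21, 968]);
translate([930, 474, 52]) cube([62, 21, 968]);
translate([1040, 474, 52]) cube([62, 21, 968]);
translate([1150, 474, 52]) cube([62, 21, 968]);
translate([1260, 474, 52]) cube([62, 21, 968]);
translate([1370, 474, 52]) cube([62, 21, 968]);
translate([1480, 474, 52]) cube([62, 21, 968]);
translate([1590, 474, 52]) cube([62, 21, 968]);
translate([1700, 474, 52]) cube([62, 21, 968]);


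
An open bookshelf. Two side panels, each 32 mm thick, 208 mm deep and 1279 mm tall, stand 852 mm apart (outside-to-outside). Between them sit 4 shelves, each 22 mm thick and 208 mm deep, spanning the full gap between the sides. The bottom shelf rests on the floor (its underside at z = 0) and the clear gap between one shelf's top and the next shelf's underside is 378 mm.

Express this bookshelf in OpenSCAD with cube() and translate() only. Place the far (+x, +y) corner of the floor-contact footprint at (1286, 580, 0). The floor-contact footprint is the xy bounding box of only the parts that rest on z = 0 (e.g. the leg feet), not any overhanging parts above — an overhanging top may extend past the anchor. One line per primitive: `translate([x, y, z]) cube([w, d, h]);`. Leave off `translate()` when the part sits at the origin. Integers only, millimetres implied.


translate([434, 372, 0]) cube([32, 208, 1279]);
translate([1254, 372, 0]) cube([32, 208, 1279]);
translate([466, 372, 0]) cube([788, 208, 22]);
translate([466, 372, 400]) cube([788, 208, 22]);
translate([466, 372, 800]) cube([788, 208, 22]);
translate([466, 372, 1200]) cube([788, 208, 22]);


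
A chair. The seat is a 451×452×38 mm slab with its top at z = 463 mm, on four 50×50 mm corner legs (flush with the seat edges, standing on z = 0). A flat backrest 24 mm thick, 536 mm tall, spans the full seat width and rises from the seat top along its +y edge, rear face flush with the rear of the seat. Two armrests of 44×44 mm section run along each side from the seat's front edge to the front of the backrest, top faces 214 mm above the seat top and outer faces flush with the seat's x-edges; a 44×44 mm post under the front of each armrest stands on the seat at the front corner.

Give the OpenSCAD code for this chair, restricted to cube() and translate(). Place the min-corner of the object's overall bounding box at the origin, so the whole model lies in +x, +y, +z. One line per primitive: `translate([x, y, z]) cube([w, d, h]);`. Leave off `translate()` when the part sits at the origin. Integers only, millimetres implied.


translate([0, 0, 425]) cube([451, 452, 38]);
cube([50, 50, 425]);
translate([401, 0, 0]) cube([50, 50, 425]);
translate([0, 402, 0]) cube([50, 50, 425]);
translate([401, 402, 0]) cube([50, 50, 425]);
translate([0, 428, 463]) cube([451, 24, 536]);
translate([0, 0, 633]) cube([44, 428, 44]);
translate([407, 0, 633]) cube([44, 428, 44]);
translate([0, 0, 463]) cube([44, 44, 170]);
translate([407, 0, 463]) cube([44, 44, 170]);


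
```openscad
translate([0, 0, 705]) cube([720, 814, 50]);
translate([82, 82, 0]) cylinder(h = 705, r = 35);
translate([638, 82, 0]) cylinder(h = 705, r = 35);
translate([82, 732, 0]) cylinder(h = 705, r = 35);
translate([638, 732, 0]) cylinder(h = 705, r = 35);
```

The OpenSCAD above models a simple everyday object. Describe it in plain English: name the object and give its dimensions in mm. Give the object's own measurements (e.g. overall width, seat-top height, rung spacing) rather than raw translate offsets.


A rectangular dining table. The top is 720×814×50 mm with its upper surface at z = 755 mm. It stands on four round legs of 70 mm diameter, each leg's bounding box inset 47 mm from the nearest pair of top edges, running from the floor to the underside of the top.


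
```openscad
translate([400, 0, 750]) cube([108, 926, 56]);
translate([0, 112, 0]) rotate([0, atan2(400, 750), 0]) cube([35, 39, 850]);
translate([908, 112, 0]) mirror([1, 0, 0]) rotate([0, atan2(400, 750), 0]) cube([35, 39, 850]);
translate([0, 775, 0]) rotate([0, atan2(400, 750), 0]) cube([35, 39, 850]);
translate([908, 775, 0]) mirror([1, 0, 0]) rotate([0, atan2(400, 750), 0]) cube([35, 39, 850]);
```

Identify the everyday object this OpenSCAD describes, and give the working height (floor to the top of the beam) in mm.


A sawhorse. The overall height is 806 mm.

A beam across two mirrored pairs of raked legs — a sawhorse. The beam's underside is at z = 750 (matching the legs' vertical rise in atan2(400, 750)) and the beam is 56 mm tall, so its top is at 750 + 56 = 806 mm. The raked legs top out at the beam's underside, so that is the highest point.


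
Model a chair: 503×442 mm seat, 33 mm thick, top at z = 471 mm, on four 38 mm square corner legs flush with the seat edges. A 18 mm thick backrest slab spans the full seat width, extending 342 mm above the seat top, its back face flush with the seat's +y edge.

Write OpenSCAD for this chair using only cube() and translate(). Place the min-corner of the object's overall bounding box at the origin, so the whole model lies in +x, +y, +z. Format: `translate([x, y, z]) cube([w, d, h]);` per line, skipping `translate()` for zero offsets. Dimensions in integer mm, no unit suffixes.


translate([0, 0, 438]) cube([503, 442, 33]);
cube([38, 38, 438]);
translate([465, 0, 0]) cube([38, 38, 438]);
translate([0, 404, 0]) cube([38, 38, 438]);
translate([465, 404, 0]) cube([38, 38, 438]);
translate([0, 424, 471]) cube([503, 18, 342]);


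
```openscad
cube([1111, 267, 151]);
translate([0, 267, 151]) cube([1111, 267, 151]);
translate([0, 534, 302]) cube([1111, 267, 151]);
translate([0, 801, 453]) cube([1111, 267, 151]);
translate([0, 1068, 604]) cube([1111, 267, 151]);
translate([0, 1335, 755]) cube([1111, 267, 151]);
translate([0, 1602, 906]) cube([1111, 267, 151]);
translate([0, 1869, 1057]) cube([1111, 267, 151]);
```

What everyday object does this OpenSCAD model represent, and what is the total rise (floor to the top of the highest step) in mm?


A staircase. The total rise is 1208 mm.

8 identical blocks, each offset up and back from the previous — a staircase. Each step is 151 mm tall and there are 8 of them, so the total rise is 8 × 151 = 1208 mm.


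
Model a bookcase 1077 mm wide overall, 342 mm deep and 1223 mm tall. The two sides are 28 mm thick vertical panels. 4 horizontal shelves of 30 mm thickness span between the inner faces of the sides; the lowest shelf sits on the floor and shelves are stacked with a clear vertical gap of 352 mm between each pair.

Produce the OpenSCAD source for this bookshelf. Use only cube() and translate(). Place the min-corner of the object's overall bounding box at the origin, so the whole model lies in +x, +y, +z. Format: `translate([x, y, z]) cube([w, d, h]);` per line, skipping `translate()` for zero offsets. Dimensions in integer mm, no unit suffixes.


cube([28, 342, 1223]);
translate([1049, 0, 0]) cube([28, 342, 1223]);
translate([28, 0, 0]) cube([1021, 342, 30]);
translate([28, 0, 382]) cube([1021, 342, 30]);
translate([28, 0, 764]) cube([1021, 342, 30]);
translate([28, 0, 1146]) cube([1021, 342, 30]);


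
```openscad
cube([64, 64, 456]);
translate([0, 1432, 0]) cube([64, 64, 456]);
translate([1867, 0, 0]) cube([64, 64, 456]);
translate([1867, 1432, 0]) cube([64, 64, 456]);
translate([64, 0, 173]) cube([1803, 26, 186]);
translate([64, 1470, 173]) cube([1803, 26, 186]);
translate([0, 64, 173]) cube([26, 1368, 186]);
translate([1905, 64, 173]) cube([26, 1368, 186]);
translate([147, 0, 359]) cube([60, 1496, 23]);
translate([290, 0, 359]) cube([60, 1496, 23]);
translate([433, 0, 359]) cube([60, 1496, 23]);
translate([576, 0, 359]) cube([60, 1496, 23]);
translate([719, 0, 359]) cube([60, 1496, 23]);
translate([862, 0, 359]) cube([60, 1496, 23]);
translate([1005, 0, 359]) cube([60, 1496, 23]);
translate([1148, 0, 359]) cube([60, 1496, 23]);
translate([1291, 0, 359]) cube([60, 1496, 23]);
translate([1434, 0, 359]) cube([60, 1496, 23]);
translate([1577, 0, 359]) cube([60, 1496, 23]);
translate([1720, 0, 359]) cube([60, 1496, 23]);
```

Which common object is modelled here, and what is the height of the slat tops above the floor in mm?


A bed frame. The slat-top height is 382 mm.

Four posts, four rails, and a row of slats — a bed frame. Slats sit on the rails at z = 173 + 186 = 359; with slat thickness 23, the top is 382 mm.


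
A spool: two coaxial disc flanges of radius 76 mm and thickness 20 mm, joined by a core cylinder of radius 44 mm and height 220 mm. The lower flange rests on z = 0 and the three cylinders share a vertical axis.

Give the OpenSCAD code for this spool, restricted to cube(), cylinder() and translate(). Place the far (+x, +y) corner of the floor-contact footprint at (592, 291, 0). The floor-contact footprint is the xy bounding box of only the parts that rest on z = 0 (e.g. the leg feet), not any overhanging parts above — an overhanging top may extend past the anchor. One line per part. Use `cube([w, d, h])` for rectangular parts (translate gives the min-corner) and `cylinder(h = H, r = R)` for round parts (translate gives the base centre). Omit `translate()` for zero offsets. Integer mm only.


translate([516, 215, 0]) cylinder(h = 20, r = 76);
translate([516, 215, 20]) cylinder(h = 220, r = 44);
translate([516, 215, 240]) cylinder(h = 20, r = 76);


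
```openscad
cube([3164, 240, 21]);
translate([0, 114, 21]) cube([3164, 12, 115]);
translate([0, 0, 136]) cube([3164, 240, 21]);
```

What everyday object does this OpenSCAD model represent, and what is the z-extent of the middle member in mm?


An I-beam. The web height is 115 mm.

Two wide flanges with a thin centred web — an I-beam. Overall 157 mm minus two 21 mm flanges gives a web of 157 − 2·21 = 115 mm.


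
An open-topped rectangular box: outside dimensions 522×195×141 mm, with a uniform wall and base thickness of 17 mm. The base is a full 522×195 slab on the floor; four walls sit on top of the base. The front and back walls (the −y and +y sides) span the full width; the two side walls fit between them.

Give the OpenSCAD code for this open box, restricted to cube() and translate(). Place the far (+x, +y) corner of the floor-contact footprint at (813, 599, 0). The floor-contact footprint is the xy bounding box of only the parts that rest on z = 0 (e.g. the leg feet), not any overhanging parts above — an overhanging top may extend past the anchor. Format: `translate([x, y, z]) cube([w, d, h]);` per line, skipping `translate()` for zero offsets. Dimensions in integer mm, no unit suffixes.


translate([291, 404, 0]) cube([522, 195, 17]);
translate([291, 404, 17]) cube([522, 17, 124]);
translate([291, 582, 17]) cube([522, 17, 124]);
translate([291, 421, 17]) cube([17, 161, 124]);
translate([796, 421, 17]) cube([17, 161, 124]);


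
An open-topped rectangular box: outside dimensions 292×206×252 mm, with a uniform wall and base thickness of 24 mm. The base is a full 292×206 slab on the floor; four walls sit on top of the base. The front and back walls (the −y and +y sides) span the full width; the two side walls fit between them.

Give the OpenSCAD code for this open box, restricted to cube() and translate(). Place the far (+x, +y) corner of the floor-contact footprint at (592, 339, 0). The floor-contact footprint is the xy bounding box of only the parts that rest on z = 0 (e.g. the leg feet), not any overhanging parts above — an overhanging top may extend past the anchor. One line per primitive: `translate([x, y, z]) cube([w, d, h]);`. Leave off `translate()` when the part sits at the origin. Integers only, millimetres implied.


translate([300, 133, 0]) cube([292, 206, 24]);
translate([300, 133, 24]) cube([292, 24, 228]);
translate([300, 315, 24]) cube([292, 24, 228]);
translate([300, 157, 24]) cube([24, 158, 228]);
translate([568, 157, 24]) cube([24, 158, 228]);


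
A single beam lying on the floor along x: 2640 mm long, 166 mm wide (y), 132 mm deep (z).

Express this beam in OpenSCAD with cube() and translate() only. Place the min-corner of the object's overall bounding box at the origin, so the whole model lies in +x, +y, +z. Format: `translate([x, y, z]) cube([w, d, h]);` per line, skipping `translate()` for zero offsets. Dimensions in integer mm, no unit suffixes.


cube([2640, 166, 132]);


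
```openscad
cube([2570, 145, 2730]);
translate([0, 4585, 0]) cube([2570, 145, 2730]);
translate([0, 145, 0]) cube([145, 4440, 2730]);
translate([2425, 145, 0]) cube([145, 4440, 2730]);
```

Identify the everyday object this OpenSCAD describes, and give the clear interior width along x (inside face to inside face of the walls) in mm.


A house (or room) frame. The interior width is 2280 mm.

Four 2730 mm walls enclosing a rectangle with no floor or roof — a room or house frame. Outside width is 2570 mm and wall thickness is 145 mm, so the interior width is 2570 − 2 × 145 = 2280 mm.
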